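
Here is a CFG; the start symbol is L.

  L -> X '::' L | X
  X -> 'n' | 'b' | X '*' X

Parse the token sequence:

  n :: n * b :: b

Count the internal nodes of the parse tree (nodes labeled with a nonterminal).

8

[L [X n] :: [L [X [X n] * [X b]] :: [L [X b]]]]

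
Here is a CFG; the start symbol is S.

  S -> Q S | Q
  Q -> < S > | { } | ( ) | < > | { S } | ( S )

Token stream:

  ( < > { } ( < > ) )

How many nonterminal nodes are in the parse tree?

10

[S [Q ( [S [Q < >] [S [Q { }] [S [Q ( [S [Q < >]] )]]]] )]]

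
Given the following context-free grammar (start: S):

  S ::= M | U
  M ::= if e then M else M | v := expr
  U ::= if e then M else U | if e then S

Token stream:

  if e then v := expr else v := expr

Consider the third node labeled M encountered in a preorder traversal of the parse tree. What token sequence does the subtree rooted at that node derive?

v := expr

[S [M if e then [M v := expr] else [M v := expr]]]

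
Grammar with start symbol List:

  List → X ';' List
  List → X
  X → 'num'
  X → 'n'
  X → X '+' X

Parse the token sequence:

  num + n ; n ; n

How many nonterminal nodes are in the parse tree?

8

[List [X [X num] + [X n]] ; [List [X n] ; [List [X n]]]]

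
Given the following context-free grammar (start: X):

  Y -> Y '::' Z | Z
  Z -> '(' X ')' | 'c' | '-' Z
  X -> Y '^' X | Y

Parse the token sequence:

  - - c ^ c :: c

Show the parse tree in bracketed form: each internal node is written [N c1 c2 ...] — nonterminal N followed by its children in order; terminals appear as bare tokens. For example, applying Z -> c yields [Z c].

X
Y ^ X
Z ^ X
- Z ^ X
- - Z ^ X
- - c ^ X
- - c ^ Y
- - c ^ Y :: Z
- - c ^ Z :: Z
- - c ^ c :: Z
- - c ^ c :: c

[X [Y [Z - [Z - [Z c]]]] ^ [X [Y [Y [Z c]] :: [Z c]]]]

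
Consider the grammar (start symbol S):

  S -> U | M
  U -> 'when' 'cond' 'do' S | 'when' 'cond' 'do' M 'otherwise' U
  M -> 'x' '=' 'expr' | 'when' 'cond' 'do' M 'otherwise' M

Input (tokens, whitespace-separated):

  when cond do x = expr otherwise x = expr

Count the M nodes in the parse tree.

3

[S [M when cond do [M x = expr] otherwise [M x = expr]]]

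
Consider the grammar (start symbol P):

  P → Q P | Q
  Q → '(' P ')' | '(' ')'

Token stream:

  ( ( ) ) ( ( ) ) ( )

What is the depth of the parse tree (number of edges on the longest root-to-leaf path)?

[P [Q ( [P [Q ( )]] )] [P [Q ( [P [Q ( )]] )] [P [Q ( )]]]]

5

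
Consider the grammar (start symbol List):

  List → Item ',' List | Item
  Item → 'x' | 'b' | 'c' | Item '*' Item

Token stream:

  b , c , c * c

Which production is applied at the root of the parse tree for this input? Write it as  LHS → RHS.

[List [Item b] , [List [Item c] , [List [Item [Item c] * [Item c]]]]]

List → Item ',' List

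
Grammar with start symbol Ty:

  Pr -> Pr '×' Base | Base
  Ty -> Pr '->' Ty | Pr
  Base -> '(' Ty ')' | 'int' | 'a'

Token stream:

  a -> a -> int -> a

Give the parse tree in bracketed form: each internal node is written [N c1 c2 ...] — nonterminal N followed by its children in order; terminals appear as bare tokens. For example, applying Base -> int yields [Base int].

Ty
Pr -> Ty
Base -> Ty
a -> Ty
a -> Pr -> Ty
a -> Base -> Ty
a -> a -> Ty
a -> a -> Pr -> Ty
a -> a -> Base -> Ty
a -> a -> int -> Ty
a -> a -> int -> Pr
a -> a -> int -> Base
a -> a -> int -> a

[Ty [Pr [Base a]] -> [Ty [Pr [Base a]] -> [Ty [Pr [Base int]] -> [Ty [Pr [Base a]]]]]]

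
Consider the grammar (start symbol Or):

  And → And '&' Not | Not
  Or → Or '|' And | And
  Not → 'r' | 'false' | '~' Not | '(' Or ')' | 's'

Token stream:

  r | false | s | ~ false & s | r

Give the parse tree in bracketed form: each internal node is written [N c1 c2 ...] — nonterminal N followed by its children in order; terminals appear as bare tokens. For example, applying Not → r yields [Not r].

Or
Or | And
Or | And | And
Or | And | And | And
Or | And | And | And | And
And | And | And | And | And
Not | And | And | And | And
r | And | And | And | And
r | Not | And | And | And
r | false | And | And | And
r | false | Not | And | And
r | false | s | And | And
r | false | s | And & Not | And
r | false | s | Not & Not | And
r | false | s | ~ Not & Not | And
r | false | s | ~ false & Not | And
r | false | s | ~ false & s | And
r | false | s | ~ false & s | Not
r | false | s | ~ false & s | r

[Or [Or [Or [Or [Or [And [Not r]]] | [And [Not false]]] | [And [Not s]]] | [And [And [Not ~ [Not false]]] & [Not s]]] | [And [Not r]]]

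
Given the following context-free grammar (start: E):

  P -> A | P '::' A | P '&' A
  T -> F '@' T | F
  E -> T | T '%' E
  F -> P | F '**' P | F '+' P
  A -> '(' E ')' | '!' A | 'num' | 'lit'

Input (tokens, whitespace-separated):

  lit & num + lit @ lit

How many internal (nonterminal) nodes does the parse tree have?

[E [T [F [F [P [P [A lit]] & [A num]]] + [P [A lit]]] @ [T [F [P [A lit]]]]]]

14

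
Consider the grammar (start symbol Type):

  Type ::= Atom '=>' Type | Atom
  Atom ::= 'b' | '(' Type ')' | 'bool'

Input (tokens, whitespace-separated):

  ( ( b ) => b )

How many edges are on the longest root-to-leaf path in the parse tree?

[Type [Atom ( [Type [Atom ( [Type [Atom b]] )] => [Type [Atom b]]] )]]

6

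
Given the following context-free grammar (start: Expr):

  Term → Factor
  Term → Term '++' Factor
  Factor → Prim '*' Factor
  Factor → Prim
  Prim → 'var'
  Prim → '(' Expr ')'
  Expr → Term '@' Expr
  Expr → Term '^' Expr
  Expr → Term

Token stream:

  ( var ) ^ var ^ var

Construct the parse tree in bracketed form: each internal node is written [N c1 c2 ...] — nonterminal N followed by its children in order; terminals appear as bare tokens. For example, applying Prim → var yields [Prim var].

[Expr [Term [Factor [Prim ( [Expr [Term [Factor [Prim var]]]] )]]] ^ [Expr [Term [Factor [Prim var]]] ^ [Expr [Term [Factor [Prim var]]]]]]

Expr
Term ^ Expr
Factor ^ Expr
Prim ^ Expr
( Expr ) ^ Expr
( Term ) ^ Expr
( Factor ) ^ Expr
( Prim ) ^ Expr
( var ) ^ Expr
( var ) ^ Term ^ Expr
( var ) ^ Factor ^ Expr
( var ) ^ Prim ^ Expr
( var ) ^ var ^ Expr
( var ) ^ var ^ Term
( var ) ^ var ^ Factor
( var ) ^ var ^ Prim
( var ) ^ var ^ var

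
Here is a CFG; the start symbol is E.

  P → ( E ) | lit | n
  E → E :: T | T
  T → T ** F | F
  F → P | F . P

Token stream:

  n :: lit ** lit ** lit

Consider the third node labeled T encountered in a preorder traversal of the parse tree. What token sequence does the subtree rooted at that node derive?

[E [E [T [F [P n]]]] :: [T [T [T [F [P lit]]] ** [F [P lit]]] ** [F [P lit]]]]

lit ** lit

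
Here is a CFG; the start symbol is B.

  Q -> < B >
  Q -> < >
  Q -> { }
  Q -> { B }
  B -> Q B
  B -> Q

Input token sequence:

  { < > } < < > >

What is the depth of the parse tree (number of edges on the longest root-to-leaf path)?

5

[B [Q { [B [Q < >]] }] [B [Q < [B [Q < >]] >]]]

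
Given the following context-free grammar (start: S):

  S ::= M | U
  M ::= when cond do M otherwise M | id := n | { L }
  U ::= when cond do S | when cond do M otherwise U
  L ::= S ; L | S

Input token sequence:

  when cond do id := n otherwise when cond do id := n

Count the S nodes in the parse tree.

[S [U when cond do [M id := n] otherwise [U when cond do [S [M id := n]]]]]

2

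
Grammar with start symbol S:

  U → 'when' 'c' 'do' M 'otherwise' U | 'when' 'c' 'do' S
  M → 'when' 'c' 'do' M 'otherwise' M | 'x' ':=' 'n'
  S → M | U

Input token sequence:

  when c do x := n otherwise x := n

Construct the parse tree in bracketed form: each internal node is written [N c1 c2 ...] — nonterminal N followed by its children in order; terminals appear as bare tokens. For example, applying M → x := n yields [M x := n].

[S [M when c do [M x := n] otherwise [M x := n]]]

S
M
when c do M otherwise M
when c do x := n otherwise M
when c do x := n otherwise x := n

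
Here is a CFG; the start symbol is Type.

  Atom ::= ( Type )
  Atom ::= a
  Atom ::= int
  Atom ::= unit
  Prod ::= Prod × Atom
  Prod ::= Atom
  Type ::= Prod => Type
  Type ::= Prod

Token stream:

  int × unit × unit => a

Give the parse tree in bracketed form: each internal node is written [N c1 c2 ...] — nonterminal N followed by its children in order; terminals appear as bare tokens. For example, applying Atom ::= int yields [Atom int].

[Type [Prod [Prod [Prod [Atom int]] × [Atom unit]] × [Atom unit]] => [Type [Prod [Atom a]]]]

Type
Prod => Type
Prod × Atom => Type
Prod × Atom × Atom => Type
Atom × Atom × Atom => Type
int × Atom × Atom => Type
int × unit × Atom => Type
int × unit × unit => Type
int × unit × unit => Prod
int × unit × unit => Atom
int × unit × unit => a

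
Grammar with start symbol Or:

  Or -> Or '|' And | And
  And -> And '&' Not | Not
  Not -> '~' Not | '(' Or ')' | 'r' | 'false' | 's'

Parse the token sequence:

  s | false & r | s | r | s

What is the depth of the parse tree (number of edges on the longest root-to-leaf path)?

7

[Or [Or [Or [Or [Or [And [Not s]]] | [And [And [Not false]] & [Not r]]] | [And [Not s]]] | [And [Not r]]] | [And [Not s]]]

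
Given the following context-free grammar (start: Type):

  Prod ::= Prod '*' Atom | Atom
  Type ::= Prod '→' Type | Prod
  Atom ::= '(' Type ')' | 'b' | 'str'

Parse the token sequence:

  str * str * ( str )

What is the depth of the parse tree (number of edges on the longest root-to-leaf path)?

[Type [Prod [Prod [Prod [Atom str]] * [Atom str]] * [Atom ( [Type [Prod [Atom str]]] )]]]

6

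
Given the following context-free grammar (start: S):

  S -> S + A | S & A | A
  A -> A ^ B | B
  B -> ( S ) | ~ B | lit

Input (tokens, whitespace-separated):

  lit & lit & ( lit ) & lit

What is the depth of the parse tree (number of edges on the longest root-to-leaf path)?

7

[S [S [S [S [A [B lit]]] & [A [B lit]]] & [A [B ( [S [A [B lit]]] )]]] & [A [B lit]]]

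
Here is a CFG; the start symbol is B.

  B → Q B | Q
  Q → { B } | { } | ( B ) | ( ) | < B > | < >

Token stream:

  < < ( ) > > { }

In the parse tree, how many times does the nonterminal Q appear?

[B [Q < [B [Q < [B [Q ( )]] >]] >] [B [Q { }]]]

4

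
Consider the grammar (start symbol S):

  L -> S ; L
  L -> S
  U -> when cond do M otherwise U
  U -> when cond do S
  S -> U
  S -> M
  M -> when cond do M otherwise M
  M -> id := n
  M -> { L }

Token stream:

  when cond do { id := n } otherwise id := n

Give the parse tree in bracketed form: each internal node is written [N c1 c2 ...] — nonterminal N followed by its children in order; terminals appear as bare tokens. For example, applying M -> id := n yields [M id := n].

[S [M when cond do [M { [L [S [M id := n]]] }] otherwise [M id := n]]]

S
M
when cond do M otherwise M
when cond do { L } otherwise M
when cond do { S } otherwise M
when cond do { M } otherwise M
when cond do { id := n } otherwise M
when cond do { id := n } otherwise id := n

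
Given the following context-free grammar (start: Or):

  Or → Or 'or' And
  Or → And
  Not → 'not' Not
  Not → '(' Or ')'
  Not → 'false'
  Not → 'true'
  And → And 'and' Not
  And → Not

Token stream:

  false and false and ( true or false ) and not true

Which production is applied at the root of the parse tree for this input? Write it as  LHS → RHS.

Or → And

[Or [And [And [And [And [Not false]] and [Not false]] and [Not ( [Or [Or [And [Not true]]] or [And [Not false]]] )]] and [Not not [Not true]]]]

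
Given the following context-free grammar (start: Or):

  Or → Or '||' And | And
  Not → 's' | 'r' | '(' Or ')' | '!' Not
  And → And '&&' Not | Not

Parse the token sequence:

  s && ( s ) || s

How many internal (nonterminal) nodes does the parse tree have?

11

[Or [Or [And [And [Not s]] && [Not ( [Or [And [Not s]]] )]]] || [And [Not s]]]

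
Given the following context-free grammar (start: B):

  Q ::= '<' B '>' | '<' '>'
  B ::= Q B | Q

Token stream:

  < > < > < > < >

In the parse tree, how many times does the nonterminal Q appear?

[B [Q < >] [B [Q < >] [B [Q < >] [B [Q < >]]]]]

4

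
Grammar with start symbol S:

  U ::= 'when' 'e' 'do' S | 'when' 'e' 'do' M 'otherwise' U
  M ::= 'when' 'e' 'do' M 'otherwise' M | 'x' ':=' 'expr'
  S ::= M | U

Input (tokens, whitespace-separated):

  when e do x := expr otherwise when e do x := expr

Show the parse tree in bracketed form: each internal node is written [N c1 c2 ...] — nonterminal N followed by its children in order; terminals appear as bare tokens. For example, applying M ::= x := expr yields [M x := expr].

[S [U when e do [M x := expr] otherwise [U when e do [S [M x := expr]]]]]

S
U
when e do M otherwise U
when e do x := expr otherwise U
when e do x := expr otherwise when e do S
when e do x := expr otherwise when e do M
when e do x := expr otherwise when e do x := expr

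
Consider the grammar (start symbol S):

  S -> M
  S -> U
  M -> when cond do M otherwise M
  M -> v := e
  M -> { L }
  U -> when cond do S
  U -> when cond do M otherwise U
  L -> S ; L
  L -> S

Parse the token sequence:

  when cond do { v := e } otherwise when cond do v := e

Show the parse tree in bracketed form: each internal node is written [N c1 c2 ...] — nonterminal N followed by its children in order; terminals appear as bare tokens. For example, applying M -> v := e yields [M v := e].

[S [U when cond do [M { [L [S [M v := e]]] }] otherwise [U when cond do [S [M v := e]]]]]

S
U
when cond do M otherwise U
when cond do { L } otherwise U
when cond do { S } otherwise U
when cond do { M } otherwise U
when cond do { v := e } otherwise U
when cond do { v := e } otherwise when cond do S
when cond do { v := e } otherwise when cond do M
when cond do { v := e } otherwise when cond do v := e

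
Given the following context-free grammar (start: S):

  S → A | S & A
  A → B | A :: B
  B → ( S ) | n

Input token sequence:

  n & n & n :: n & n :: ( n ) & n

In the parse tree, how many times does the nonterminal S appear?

6

[S [S [S [S [S [A [B n]]] & [A [B n]]] & [A [A [B n]] :: [B n]]] & [A [A [B n]] :: [B ( [S [A [B n]]] )]]] & [A [B n]]]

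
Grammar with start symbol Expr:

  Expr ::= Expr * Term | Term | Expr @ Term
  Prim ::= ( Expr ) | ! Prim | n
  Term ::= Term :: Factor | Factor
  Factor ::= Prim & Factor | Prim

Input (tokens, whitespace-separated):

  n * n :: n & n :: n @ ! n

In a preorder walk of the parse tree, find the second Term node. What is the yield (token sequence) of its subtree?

n :: n & n :: n

[Expr [Expr [Expr [Term [Factor [Prim n]]]] * [Term [Term [Term [Factor [Prim n]]] :: [Factor [Prim n] & [Factor [Prim n]]]] :: [Factor [Prim n]]]] @ [Term [Factor [Prim ! [Prim n]]]]]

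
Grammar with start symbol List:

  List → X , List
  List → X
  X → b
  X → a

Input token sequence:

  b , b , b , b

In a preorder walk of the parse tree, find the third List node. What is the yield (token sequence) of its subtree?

[List [X b] , [List [X b] , [List [X b] , [List [X b]]]]]

b , b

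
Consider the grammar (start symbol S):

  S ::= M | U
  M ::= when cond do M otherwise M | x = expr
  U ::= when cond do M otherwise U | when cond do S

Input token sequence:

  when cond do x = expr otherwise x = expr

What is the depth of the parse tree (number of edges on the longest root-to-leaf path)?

[S [M when cond do [M x = expr] otherwise [M x = expr]]]

3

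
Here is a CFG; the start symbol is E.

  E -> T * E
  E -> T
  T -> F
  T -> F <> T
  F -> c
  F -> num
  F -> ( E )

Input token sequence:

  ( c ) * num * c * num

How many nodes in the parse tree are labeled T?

[E [T [F ( [E [T [F c]]] )]] * [E [T [F num]] * [E [T [F c]] * [E [T [F num]]]]]]

5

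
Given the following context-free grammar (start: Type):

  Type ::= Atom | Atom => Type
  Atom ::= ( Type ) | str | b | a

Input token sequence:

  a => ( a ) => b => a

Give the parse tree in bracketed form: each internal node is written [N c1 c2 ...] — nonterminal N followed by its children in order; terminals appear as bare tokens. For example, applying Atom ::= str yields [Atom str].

Type
Atom => Type
a => Type
a => Atom => Type
a => ( Type ) => Type
a => ( Atom ) => Type
a => ( a ) => Type
a => ( a ) => Atom => Type
a => ( a ) => b => Type
a => ( a ) => b => Atom
a => ( a ) => b => a

[Type [Atom a] => [Type [Atom ( [Type [Atom a]] )] => [Type [Atom b] => [Type [Atom a]]]]]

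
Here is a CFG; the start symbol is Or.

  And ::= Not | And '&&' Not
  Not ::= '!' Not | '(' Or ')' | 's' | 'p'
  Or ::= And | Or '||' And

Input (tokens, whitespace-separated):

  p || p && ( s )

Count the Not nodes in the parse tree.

4

[Or [Or [And [Not p]]] || [And [And [Not p]] && [Not ( [Or [And [Not s]]] )]]]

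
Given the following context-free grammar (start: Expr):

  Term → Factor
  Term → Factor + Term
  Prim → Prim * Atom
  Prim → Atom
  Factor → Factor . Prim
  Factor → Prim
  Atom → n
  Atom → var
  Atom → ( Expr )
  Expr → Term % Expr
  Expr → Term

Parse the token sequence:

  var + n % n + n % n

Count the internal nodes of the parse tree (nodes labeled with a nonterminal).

[Expr [Term [Factor [Prim [Atom var]]] + [Term [Factor [Prim [Atom n]]]]] % [Expr [Term [Factor [Prim [Atom n]]] + [Term [Factor [Prim [Atom n]]]]] % [Expr [Term [Factor [Prim [Atom n]]]]]]]

23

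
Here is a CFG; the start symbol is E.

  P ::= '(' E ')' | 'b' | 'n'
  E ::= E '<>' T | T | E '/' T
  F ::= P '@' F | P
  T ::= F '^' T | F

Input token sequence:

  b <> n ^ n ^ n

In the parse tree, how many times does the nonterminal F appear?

4

[E [E [T [F [P b]]]] <> [T [F [P n]] ^ [T [F [P n]] ^ [T [F [P n]]]]]]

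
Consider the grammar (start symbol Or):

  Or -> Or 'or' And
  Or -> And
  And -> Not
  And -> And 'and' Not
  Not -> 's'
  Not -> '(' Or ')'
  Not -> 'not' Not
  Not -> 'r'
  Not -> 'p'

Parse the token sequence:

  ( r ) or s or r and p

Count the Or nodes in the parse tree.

4

[Or [Or [Or [And [Not ( [Or [And [Not r]]] )]]] or [And [Not s]]] or [And [And [Not r]] and [Not p]]]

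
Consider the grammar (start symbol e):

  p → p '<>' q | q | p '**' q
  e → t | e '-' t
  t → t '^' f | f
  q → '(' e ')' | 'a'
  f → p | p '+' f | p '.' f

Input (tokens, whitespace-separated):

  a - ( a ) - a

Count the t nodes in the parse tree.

4

[e [e [e [t [f [p [q a]]]]] - [t [f [p [q ( [e [t [f [p [q a]]]]] )]]]]] - [t [f [p [q a]]]]]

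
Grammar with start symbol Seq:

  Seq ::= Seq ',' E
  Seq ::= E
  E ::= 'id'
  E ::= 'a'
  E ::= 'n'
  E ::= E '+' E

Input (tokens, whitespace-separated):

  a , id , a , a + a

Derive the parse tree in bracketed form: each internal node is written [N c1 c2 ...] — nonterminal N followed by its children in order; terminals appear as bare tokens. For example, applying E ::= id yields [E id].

[Seq [Seq [Seq [Seq [E a]] , [E id]] , [E a]] , [E [E a] + [E a]]]

Seq
Seq , E
Seq , E , E
Seq , E , E , E
E , E , E , E
a , E , E , E
a , id , E , E
a , id , a , E
a , id , a , E + E
a , id , a , a + E
a , id , a , a + a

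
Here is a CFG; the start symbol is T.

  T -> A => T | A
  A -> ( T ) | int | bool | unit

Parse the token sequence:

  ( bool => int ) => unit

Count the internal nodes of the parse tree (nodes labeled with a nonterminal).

[T [A ( [T [A bool] => [T [A int]]] )] => [T [A unit]]]

8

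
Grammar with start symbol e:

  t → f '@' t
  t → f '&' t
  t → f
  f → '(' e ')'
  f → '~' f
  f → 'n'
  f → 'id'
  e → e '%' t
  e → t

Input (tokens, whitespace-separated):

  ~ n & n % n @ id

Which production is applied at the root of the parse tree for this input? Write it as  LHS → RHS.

[e [e [t [f ~ [f n]] & [t [f n]]]] % [t [f n] @ [t [f id]]]]

e → e '%' t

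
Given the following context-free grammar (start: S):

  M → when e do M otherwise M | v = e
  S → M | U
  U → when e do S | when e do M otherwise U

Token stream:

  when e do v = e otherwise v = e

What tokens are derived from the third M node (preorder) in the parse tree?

v = e

[S [M when e do [M v = e] otherwise [M v = e]]]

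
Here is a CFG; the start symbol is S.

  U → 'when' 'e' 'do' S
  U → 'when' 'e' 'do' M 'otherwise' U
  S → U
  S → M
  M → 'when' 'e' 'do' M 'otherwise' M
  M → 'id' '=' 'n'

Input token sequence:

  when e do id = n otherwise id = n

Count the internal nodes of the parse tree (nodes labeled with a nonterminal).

[S [M when e do [M id = n] otherwise [M id = n]]]

4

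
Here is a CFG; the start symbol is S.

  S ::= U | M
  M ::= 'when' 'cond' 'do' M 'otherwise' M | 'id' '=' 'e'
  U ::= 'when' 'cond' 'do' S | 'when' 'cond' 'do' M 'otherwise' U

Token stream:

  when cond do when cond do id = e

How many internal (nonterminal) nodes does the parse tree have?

[S [U when cond do [S [U when cond do [S [M id = e]]]]]]

6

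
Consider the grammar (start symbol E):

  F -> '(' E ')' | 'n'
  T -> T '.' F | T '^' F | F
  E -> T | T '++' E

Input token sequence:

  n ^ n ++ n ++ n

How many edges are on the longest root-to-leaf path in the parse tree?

5

[E [T [T [F n]] ^ [F n]] ++ [E [T [F n]] ++ [E [T [F n]]]]]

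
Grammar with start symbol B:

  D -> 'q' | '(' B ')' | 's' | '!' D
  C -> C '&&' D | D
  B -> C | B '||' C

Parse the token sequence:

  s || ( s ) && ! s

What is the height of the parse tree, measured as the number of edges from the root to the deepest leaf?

[B [B [C [D s]]] || [C [C [D ( [B [C [D s]]] )]] && [D ! [D s]]]]

7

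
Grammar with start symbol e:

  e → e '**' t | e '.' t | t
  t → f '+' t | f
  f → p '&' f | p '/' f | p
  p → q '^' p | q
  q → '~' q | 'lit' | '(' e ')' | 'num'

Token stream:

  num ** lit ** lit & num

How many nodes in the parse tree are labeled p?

[e [e [e [t [f [p [q num]]]]] ** [t [f [p [q lit]]]]] ** [t [f [p [q lit]] & [f [p [q num]]]]]]

4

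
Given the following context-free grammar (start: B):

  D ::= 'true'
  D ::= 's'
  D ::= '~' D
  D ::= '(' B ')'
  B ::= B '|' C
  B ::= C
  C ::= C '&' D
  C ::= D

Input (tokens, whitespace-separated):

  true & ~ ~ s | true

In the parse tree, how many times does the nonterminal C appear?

[B [B [C [C [D true]] & [D ~ [D ~ [D s]]]]] | [C [D true]]]

3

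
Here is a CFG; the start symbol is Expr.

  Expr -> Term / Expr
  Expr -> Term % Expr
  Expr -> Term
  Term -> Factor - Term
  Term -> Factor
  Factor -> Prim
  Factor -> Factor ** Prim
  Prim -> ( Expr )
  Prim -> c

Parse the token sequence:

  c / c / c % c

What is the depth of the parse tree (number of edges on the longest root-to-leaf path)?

[Expr [Term [Factor [Prim c]]] / [Expr [Term [Factor [Prim c]]] / [Expr [Term [Factor [Prim c]]] % [Expr [Term [Factor [Prim c]]]]]]]

7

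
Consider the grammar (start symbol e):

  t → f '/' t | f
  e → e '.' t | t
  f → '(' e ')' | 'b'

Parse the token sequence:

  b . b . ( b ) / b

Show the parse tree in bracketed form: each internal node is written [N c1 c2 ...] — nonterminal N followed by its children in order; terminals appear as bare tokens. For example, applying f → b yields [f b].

[e [e [e [t [f b]]] . [t [f b]]] . [t [f ( [e [t [f b]]] )] / [t [f b]]]]

e
e . t
e . t . t
t . t . t
f . t . t
b . t . t
b . f . t
b . b . t
b . b . f / t
b . b . ( e ) / t
b . b . ( t ) / t
b . b . ( f ) / t
b . b . ( b ) / t
b . b . ( b ) / f
b . b . ( b ) / b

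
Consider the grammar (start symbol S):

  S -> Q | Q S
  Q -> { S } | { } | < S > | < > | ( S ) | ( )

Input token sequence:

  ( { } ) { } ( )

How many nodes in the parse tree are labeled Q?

[S [Q ( [S [Q { }]] )] [S [Q { }] [S [Q ( )]]]]

4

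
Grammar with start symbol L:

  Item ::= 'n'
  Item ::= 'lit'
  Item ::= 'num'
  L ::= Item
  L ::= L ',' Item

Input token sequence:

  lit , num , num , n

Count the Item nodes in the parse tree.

[L [L [L [L [Item lit]] , [Item num]] , [Item num]] , [Item n]]

4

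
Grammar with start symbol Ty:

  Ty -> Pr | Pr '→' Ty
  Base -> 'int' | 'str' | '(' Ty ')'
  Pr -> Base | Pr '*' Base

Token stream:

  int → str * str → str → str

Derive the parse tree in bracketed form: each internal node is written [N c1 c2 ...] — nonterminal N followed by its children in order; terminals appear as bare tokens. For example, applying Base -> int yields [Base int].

Ty
Pr → Ty
Base → Ty
int → Ty
int → Pr → Ty
int → Pr * Base → Ty
int → Base * Base → Ty
int → str * Base → Ty
int → str * str → Ty
int → str * str → Pr → Ty
int → str * str → Base → Ty
int → str * str → str → Ty
int → str * str → str → Pr
int → str * str → str → Base
int → str * str → str → str

[Ty [Pr [Base int]] → [Ty [Pr [Pr [Base str]] * [Base str]] → [Ty [Pr [Base str]] → [Ty [Pr [Base str]]]]]]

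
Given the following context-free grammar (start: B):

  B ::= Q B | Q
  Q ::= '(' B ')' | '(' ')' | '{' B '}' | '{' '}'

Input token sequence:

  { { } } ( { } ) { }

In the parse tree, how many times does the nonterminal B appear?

5

[B [Q { [B [Q { }]] }] [B [Q ( [B [Q { }]] )] [B [Q { }]]]]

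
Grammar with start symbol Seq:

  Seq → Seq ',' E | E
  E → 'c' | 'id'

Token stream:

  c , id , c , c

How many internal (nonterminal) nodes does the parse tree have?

[Seq [Seq [Seq [Seq [E c]] , [E id]] , [E c]] , [E c]]

8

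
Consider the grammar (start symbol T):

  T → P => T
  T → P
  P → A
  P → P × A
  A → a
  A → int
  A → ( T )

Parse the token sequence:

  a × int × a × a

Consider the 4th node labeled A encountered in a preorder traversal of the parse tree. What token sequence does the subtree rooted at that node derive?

[T [P [P [P [P [A a]] × [A int]] × [A a]] × [A a]]]

a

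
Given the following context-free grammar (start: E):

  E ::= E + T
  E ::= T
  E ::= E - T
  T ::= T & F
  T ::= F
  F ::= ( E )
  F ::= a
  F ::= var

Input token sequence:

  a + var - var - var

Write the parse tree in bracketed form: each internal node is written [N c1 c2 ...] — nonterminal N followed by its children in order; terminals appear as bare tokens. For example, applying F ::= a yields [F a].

E
E - T
E - T - T
E + T - T - T
T + T - T - T
F + T - T - T
a + T - T - T
a + F - T - T
a + var - T - T
a + var - F - T
a + var - var - T
a + var - var - F
a + var - var - var

[E [E [E [E [T [F a]]] + [T [F var]]] - [T [F var]]] - [T [F var]]]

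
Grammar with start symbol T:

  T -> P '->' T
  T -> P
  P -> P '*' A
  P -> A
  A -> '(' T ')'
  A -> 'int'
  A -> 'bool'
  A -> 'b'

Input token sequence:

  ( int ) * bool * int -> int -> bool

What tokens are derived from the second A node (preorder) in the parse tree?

[T [P [P [P [A ( [T [P [A int]]] )]] * [A bool]] * [A int]] -> [T [P [A int]] -> [T [P [A bool]]]]]

int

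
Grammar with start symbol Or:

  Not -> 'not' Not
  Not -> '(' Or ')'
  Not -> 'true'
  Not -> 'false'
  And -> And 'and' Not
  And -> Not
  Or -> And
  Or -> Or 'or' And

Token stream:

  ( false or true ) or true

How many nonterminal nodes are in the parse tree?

[Or [Or [And [Not ( [Or [Or [And [Not false]]] or [And [Not true]]] )]]] or [And [Not true]]]

12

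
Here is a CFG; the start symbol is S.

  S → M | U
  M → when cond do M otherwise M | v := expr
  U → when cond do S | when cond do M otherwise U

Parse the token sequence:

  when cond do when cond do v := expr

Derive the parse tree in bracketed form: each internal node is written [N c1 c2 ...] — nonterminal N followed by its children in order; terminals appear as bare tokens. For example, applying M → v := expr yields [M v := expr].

S
U
when cond do S
when cond do U
when cond do when cond do S
when cond do when cond do M
when cond do when cond do v := expr

[S [U when cond do [S [U when cond do [S [M v := expr]]]]]]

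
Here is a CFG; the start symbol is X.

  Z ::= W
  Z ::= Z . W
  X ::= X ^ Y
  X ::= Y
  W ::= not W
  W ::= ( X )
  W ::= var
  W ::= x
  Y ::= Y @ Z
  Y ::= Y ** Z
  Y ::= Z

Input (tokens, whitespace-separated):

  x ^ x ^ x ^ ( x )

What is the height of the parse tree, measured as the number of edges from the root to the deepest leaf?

[X [X [X [X [Y [Z [W x]]]] ^ [Y [Z [W x]]]] ^ [Y [Z [W x]]]] ^ [Y [Z [W ( [X [Y [Z [W x]]]] )]]]]

8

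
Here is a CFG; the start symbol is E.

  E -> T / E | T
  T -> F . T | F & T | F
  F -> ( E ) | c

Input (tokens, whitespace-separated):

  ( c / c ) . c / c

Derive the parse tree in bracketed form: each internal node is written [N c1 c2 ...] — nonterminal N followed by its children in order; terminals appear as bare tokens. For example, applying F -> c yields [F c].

[E [T [F ( [E [T [F c]] / [E [T [F c]]]] )] . [T [F c]]] / [E [T [F c]]]]

E
T / E
F . T / E
( E ) . T / E
( T / E ) . T / E
( F / E ) . T / E
( c / E ) . T / E
( c / T ) . T / E
( c / F ) . T / E
( c / c ) . T / E
( c / c ) . F / E
( c / c ) . c / E
( c / c ) . c / T
( c / c ) . c / F
( c / c ) . c / c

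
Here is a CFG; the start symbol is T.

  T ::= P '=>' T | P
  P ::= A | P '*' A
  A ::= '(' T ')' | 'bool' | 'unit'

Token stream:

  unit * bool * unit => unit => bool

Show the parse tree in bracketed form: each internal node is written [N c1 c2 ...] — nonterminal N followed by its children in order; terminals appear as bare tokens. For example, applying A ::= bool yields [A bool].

[T [P [P [P [A unit]] * [A bool]] * [A unit]] => [T [P [A unit]] => [T [P [A bool]]]]]

T
P => T
P * A => T
P * A * A => T
A * A * A => T
unit * A * A => T
unit * bool * A => T
unit * bool * unit => T
unit * bool * unit => P => T
unit * bool * unit => A => T
unit * bool * unit => unit => T
unit * bool * unit => unit => P
unit * bool * unit => unit => A
unit * bool * unit => unit => bool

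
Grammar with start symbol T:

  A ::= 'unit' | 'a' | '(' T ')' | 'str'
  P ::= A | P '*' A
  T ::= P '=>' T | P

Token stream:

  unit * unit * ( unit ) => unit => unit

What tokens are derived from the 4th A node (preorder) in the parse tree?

[T [P [P [P [A unit]] * [A unit]] * [A ( [T [P [A unit]]] )]] => [T [P [A unit]] => [T [P [A unit]]]]]

unit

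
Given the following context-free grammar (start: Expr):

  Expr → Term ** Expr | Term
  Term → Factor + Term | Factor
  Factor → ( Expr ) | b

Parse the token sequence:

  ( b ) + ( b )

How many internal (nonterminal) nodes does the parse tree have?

[Expr [Term [Factor ( [Expr [Term [Factor b]]] )] + [Term [Factor ( [Expr [Term [Factor b]]] )]]]]

11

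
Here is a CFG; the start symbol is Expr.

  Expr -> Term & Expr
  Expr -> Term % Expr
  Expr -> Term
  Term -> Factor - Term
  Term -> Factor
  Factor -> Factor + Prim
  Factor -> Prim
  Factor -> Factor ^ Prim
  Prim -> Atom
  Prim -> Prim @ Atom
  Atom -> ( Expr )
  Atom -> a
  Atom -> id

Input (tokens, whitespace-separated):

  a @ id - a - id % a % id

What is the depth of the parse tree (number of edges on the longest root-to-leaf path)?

7

[Expr [Term [Factor [Prim [Prim [Atom a]] @ [Atom id]]] - [Term [Factor [Prim [Atom a]]] - [Term [Factor [Prim [Atom id]]]]]] % [Expr [Term [Factor [Prim [Atom a]]]] % [Expr [Term [Factor [Prim [Atom id]]]]]]]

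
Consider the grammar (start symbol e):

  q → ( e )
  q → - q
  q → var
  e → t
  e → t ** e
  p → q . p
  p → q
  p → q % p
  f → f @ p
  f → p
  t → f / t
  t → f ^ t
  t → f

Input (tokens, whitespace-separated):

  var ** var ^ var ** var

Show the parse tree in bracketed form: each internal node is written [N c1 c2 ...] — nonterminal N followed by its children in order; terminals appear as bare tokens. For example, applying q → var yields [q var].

[e [t [f [p [q var]]]] ** [e [t [f [p [q var]]] ^ [t [f [p [q var]]]]] ** [e [t [f [p [q var]]]]]]]

e
t ** e
f ** e
p ** e
q ** e
var ** e
var ** t ** e
var ** f ^ t ** e
var ** p ^ t ** e
var ** q ^ t ** e
var ** var ^ t ** e
var ** var ^ f ** e
var ** var ^ p ** e
var ** var ^ q ** e
var ** var ^ var ** e
var ** var ^ var ** t
var ** var ^ var ** f
var ** var ^ var ** p
var ** var ^ var ** q
var ** var ^ var ** var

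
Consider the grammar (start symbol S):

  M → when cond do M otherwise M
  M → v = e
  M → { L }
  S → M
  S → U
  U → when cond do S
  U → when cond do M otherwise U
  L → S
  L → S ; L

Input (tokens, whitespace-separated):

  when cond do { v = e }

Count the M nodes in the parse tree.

2

[S [U when cond do [S [M { [L [S [M v = e]]] }]]]]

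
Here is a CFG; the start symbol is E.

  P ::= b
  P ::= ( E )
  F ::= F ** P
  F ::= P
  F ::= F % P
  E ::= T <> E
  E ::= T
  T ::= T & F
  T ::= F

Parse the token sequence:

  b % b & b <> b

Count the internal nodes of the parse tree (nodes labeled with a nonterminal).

13

[E [T [T [F [F [P b]] % [P b]]] & [F [P b]]] <> [E [T [F [P b]]]]]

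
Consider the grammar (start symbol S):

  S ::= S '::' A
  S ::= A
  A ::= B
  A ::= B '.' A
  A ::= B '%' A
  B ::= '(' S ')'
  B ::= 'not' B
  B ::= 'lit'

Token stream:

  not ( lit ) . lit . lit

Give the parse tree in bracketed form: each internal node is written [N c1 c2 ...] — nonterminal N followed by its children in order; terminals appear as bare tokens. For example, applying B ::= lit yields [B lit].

[S [A [B not [B ( [S [A [B lit]]] )]] . [A [B lit] . [A [B lit]]]]]

S
A
B . A
not B . A
not ( S ) . A
not ( A ) . A
not ( B ) . A
not ( lit ) . A
not ( lit ) . B . A
not ( lit ) . lit . A
not ( lit ) . lit . B
not ( lit ) . lit . lit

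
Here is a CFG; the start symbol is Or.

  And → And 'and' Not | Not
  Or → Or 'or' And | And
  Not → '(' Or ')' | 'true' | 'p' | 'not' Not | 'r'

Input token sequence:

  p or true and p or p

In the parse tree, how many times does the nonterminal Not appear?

4

[Or [Or [Or [And [Not p]]] or [And [And [Not true]] and [Not p]]] or [And [Not p]]]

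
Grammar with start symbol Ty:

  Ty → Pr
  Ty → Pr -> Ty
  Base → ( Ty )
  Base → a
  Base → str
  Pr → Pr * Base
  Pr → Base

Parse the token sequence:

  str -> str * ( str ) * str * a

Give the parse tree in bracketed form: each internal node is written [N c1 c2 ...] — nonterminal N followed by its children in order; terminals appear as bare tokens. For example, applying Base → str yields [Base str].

[Ty [Pr [Base str]] -> [Ty [Pr [Pr [Pr [Pr [Base str]] * [Base ( [Ty [Pr [Base str]]] )]] * [Base str]] * [Base a]]]]

Ty
Pr -> Ty
Base -> Ty
str -> Ty
str -> Pr
str -> Pr * Base
str -> Pr * Base * Base
str -> Pr * Base * Base * Base
str -> Base * Base * Base * Base
str -> str * Base * Base * Base
str -> str * ( Ty ) * Base * Base
str -> str * ( Pr ) * Base * Base
str -> str * ( Base ) * Base * Base
str -> str * ( str ) * Base * Base
str -> str * ( str ) * str * Base
str -> str * ( str ) * str * a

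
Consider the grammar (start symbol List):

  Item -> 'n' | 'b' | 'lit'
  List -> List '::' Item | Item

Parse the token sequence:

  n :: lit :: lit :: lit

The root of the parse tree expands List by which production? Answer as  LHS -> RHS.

List -> List '::' Item

[List [List [List [List [Item n]] :: [Item lit]] :: [Item lit]] :: [Item lit]]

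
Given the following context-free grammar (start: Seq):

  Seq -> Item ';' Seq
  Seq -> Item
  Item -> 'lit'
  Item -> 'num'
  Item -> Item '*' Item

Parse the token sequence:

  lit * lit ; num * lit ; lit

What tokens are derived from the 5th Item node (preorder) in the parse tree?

[Seq [Item [Item lit] * [Item lit]] ; [Seq [Item [Item num] * [Item lit]] ; [Seq [Item lit]]]]

num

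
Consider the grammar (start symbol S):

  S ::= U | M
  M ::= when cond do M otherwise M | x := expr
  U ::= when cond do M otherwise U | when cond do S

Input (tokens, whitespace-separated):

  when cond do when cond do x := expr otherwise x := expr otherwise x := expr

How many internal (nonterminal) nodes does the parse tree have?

[S [M when cond do [M when cond do [M x := expr] otherwise [M x := expr]] otherwise [M x := expr]]]

6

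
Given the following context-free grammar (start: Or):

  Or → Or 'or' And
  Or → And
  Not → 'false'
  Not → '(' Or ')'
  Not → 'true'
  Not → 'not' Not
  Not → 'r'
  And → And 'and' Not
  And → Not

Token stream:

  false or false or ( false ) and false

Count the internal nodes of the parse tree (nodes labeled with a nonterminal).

[Or [Or [Or [And [Not false]]] or [And [Not false]]] or [And [And [Not ( [Or [And [Not false]]] )]] and [Not false]]]

14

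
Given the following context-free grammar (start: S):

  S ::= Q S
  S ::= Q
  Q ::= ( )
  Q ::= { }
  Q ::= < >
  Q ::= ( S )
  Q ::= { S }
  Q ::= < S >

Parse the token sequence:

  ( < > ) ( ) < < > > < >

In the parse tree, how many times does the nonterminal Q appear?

[S [Q ( [S [Q < >]] )] [S [Q ( )] [S [Q < [S [Q < >]] >] [S [Q < >]]]]]

6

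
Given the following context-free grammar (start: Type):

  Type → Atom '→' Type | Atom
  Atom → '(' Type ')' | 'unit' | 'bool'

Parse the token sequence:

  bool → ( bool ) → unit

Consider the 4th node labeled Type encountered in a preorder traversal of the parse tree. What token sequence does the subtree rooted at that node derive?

unit

[Type [Atom bool] → [Type [Atom ( [Type [Atom bool]] )] → [Type [Atom unit]]]]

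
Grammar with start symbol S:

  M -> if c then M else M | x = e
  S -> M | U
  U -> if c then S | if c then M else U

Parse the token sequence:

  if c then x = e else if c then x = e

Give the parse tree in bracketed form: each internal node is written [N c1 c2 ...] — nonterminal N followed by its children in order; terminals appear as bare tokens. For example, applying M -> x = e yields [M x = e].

S
U
if c then M else U
if c then x = e else U
if c then x = e else if c then S
if c then x = e else if c then M
if c then x = e else if c then x = e

[S [U if c then [M x = e] else [U if c then [S [M x = e]]]]]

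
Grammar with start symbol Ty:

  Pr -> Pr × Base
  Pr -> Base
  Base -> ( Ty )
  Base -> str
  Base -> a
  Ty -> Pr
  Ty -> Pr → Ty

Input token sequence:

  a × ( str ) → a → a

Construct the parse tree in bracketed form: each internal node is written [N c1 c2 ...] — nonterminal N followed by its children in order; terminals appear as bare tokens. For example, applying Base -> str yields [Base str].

Ty
Pr → Ty
Pr × Base → Ty
Base × Base → Ty
a × Base → Ty
a × ( Ty ) → Ty
a × ( Pr ) → Ty
a × ( Base ) → Ty
a × ( str ) → Ty
a × ( str ) → Pr → Ty
a × ( str ) → Base → Ty
a × ( str ) → a → Ty
a × ( str ) → a → Pr
a × ( str ) → a → Base
a × ( str ) → a → a

[Ty [Pr [Pr [Base a]] × [Base ( [Ty [Pr [Base str]]] )]] → [Ty [Pr [Base a]] → [Ty [Pr [Base a]]]]]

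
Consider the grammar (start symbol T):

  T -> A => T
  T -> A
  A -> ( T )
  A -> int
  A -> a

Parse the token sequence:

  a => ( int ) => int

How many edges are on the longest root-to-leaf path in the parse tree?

5

[T [A a] => [T [A ( [T [A int]] )] => [T [A int]]]]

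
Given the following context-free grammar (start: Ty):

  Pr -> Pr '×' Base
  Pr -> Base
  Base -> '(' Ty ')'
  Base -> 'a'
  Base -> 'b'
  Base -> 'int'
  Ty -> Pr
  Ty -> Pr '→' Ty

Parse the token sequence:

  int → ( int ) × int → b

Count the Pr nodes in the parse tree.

[Ty [Pr [Base int]] → [Ty [Pr [Pr [Base ( [Ty [Pr [Base int]]] )]] × [Base int]] → [Ty [Pr [Base b]]]]]

5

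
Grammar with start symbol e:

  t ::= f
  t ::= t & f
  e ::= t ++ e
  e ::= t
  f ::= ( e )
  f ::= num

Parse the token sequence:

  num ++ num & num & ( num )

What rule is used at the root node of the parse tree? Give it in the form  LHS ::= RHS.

e ::= t ++ e

[e [t [f num]] ++ [e [t [t [t [f num]] & [f num]] & [f ( [e [t [f num]]] )]]]]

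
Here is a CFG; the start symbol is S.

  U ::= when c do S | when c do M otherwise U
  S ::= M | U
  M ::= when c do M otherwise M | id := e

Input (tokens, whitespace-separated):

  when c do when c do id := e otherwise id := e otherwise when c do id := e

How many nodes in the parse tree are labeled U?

[S [U when c do [M when c do [M id := e] otherwise [M id := e]] otherwise [U when c do [S [M id := e]]]]]

2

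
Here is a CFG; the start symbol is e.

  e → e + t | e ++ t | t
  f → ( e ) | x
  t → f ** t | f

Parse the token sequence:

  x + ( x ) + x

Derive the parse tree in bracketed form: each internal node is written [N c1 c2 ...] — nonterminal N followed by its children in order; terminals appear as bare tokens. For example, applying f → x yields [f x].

e
e + t
e + t + t
t + t + t
f + t + t
x + t + t
x + f + t
x + ( e ) + t
x + ( t ) + t
x + ( f ) + t
x + ( x ) + t
x + ( x ) + f
x + ( x ) + x

[e [e [e [t [f x]]] + [t [f ( [e [t [f x]]] )]]] + [t [f x]]]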